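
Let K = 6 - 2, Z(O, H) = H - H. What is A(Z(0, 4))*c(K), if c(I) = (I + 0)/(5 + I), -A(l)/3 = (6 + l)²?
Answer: -48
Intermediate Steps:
Z(O, H) = 0
K = 4
A(l) = -3*(6 + l)²
c(I) = I/(5 + I)
A(Z(0, 4))*c(K) = (-3*(6 + 0)²)*(4/(5 + 4)) = (-3*6²)*(4/9) = (-3*36)*(4*(⅑)) = -108*4/9 = -48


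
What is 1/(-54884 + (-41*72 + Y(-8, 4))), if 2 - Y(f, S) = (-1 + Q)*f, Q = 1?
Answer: -1/57834 ≈ -1.7291e-5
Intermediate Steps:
Y(f, S) = 2 (Y(f, S) = 2 - (-1 + 1)*f = 2 - 0*f = 2 - 1*0 = 2 + 0 = 2)
1/(-54884 + (-41*72 + Y(-8, 4))) = 1/(-54884 + (-41*72 + 2)) = 1/(-54884 + (-2952 + 2)) = 1/(-54884 - 2950) = 1/(-57834) = -1/57834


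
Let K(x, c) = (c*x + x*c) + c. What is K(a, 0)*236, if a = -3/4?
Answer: 0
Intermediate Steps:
a = -¾ (a = -3*¼ = -¾ ≈ -0.75000)
K(x, c) = c + 2*c*x (K(x, c) = (c*x + c*x) + c = 2*c*x + c = c + 2*c*x)
K(a, 0)*236 = (0*(1 + 2*(-¾)))*236 = (0*(1 - 3/2))*236 = (0*(-½))*236 = 0*236 = 0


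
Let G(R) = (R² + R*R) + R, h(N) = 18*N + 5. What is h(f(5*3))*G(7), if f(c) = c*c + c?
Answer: 454125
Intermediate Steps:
f(c) = c + c² (f(c) = c² + c = c + c²)
h(N) = 5 + 18*N
G(R) = R + 2*R² (G(R) = (R² + R²) + R = 2*R² + R = R + 2*R²)
h(f(5*3))*G(7) = (5 + 18*((5*3)*(1 + 5*3)))*(7*(1 + 2*7)) = (5 + 18*(15*(1 + 15)))*(7*(1 + 14)) = (5 + 18*(15*16))*(7*15) = (5 + 18*240)*105 = (5 + 4320)*105 = 4325*105 = 454125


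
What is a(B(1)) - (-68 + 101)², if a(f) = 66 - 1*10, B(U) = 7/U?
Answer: -1033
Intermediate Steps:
a(f) = 56 (a(f) = 66 - 10 = 56)
a(B(1)) - (-68 + 101)² = 56 - (-68 + 101)² = 56 - 1*33² = 56 - 1*1089 = 56 - 1089 = -1033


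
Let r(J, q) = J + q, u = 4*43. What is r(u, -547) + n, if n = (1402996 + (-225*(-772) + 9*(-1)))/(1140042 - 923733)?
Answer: -79539188/216309 ≈ -367.71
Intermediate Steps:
u = 172
n = 1576687/216309 (n = (1402996 + (173700 - 9))/216309 = (1402996 + 173691)*(1/216309) = 1576687*(1/216309) = 1576687/216309 ≈ 7.2890)
r(u, -547) + n = (172 - 547) + 1576687/216309 = -375 + 1576687/216309 = -79539188/216309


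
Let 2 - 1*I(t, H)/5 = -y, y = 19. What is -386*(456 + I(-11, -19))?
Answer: -216546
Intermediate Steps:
I(t, H) = 105 (I(t, H) = 10 - (-5)*19 = 10 - 5*(-19) = 10 + 95 = 105)
-386*(456 + I(-11, -19)) = -386*(456 + 105) = -386*561 = -216546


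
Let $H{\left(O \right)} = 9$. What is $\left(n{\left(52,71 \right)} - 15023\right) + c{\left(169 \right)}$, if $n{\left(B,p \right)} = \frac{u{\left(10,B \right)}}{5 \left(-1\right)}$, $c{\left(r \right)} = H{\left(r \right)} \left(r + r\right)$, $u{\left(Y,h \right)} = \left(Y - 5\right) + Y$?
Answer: $-11984$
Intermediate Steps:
$u{\left(Y,h \right)} = -5 + 2 Y$ ($u{\left(Y,h \right)} = \left(-5 + Y\right) + Y = -5 + 2 Y$)
$c{\left(r \right)} = 18 r$ ($c{\left(r \right)} = 9 \left(r + r\right) = 9 \cdot 2 r = 18 r$)
$n{\left(B,p \right)} = -3$ ($n{\left(B,p \right)} = \frac{-5 + 2 \cdot 10}{5 \left(-1\right)} = \frac{-5 + 20}{-5} = 15 \left(- \frac{1}{5}\right) = -3$)
$\left(n{\left(52,71 \right)} - 15023\right) + c{\left(169 \right)} = \left(-3 - 15023\right) + 18 \cdot 169 = -15026 + 3042 = -11984$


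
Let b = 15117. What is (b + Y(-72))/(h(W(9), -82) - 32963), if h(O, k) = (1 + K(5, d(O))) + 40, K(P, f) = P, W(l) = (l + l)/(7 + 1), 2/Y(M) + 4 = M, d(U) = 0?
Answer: -574445/1250846 ≈ -0.45925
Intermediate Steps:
Y(M) = 2/(-4 + M)
W(l) = l/4 (W(l) = (2*l)/8 = (2*l)*(1/8) = l/4)
h(O, k) = 46 (h(O, k) = (1 + 5) + 40 = 6 + 40 = 46)
(b + Y(-72))/(h(W(9), -82) - 32963) = (15117 + 2/(-4 - 72))/(46 - 32963) = (15117 + 2/(-76))/(-32917) = (15117 + 2*(-1/76))*(-1/32917) = (15117 - 1/38)*(-1/32917) = (574445/38)*(-1/32917) = -574445/1250846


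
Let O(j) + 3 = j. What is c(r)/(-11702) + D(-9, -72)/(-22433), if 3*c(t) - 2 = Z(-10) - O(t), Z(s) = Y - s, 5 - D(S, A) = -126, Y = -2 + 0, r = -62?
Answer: -2093787/262510966 ≈ -0.0079760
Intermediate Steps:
Y = -2
D(S, A) = 131 (D(S, A) = 5 - 1*(-126) = 5 + 126 = 131)
O(j) = -3 + j
Z(s) = -2 - s
c(t) = 13/3 - t/3 (c(t) = ⅔ + ((-2 - 1*(-10)) - (-3 + t))/3 = ⅔ + ((-2 + 10) + (3 - t))/3 = ⅔ + (8 + (3 - t))/3 = ⅔ + (11 - t)/3 = ⅔ + (11/3 - t/3) = 13/3 - t/3)
c(r)/(-11702) + D(-9, -72)/(-22433) = (13/3 - ⅓*(-62))/(-11702) + 131/(-22433) = (13/3 + 62/3)*(-1/11702) + 131*(-1/22433) = 25*(-1/11702) - 131/22433 = -25/11702 - 131/22433 = -2093787/262510966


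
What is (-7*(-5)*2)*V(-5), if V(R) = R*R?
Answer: 1750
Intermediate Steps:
V(R) = R**2
(-7*(-5)*2)*V(-5) = (-7*(-5)*2)*(-5)**2 = (35*2)*25 = 70*25 = 1750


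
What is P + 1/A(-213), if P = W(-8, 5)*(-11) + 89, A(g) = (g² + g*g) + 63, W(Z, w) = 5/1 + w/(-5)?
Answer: 4086046/90801 ≈ 45.000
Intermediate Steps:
W(Z, w) = 5 - w/5 (W(Z, w) = 5*1 + w*(-⅕) = 5 - w/5)
A(g) = 63 + 2*g² (A(g) = (g² + g²) + 63 = 2*g² + 63 = 63 + 2*g²)
P = 45 (P = (5 - ⅕*5)*(-11) + 89 = (5 - 1)*(-11) + 89 = 4*(-11) + 89 = -44 + 89 = 45)
P + 1/A(-213) = 45 + 1/(63 + 2*(-213)²) = 45 + 1/(63 + 2*45369) = 45 + 1/(63 + 90738) = 45 + 1/90801 = 4086046/90801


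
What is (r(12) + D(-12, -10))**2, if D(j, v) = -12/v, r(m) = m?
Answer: 4356/25 ≈ 174.24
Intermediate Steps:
(r(12) + D(-12, -10))**2 = (12 - 12/(-10))**2 = (12 - 12*(-1/10))**2 = (12 + 6/5)**2 = (66/5)**2 = 4356/25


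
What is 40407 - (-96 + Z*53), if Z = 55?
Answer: 37588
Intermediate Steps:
40407 - (-96 + Z*53) = 40407 - (-96 + 55*53) = 40407 - (-96 + 2915) = 40407 - 1*2819 = 40407 - 2819 = 37588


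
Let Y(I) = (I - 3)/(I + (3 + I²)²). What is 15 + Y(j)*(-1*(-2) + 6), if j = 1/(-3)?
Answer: 9195/757 ≈ 12.147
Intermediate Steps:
j = -⅓ ≈ -0.33333
Y(I) = (-3 + I)/(I + (3 + I²)²)
15 + Y(j)*(-1*(-2) + 6) = 15 + ((-3 - ⅓)/(-⅓ + (3 + (-⅓)²)²))*(-1*(-2) + 6) = 15 + (-10/3/(-⅓ + (3 + ⅑)²))*(2 + 6) = 15 + (-10/3/(-⅓ + (28/9)²))*8 = 15 + (-10/3/(-⅓ + 784/81))*8 = 15 + (-10/3/(757/81))*8 = 15 + ((81/757)*(-10/3))*8 = 15 - 270/757*8 = 15 - 2160/757 = 9195/757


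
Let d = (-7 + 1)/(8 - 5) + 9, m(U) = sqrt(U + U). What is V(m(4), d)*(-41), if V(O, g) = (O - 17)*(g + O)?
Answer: 4551 + 820*sqrt(2) ≈ 5710.7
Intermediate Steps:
m(U) = sqrt(2)*sqrt(U) (m(U) = sqrt(2*U) = sqrt(2)*sqrt(U))
d = 7 (d = -6/3 + 9 = -6*1/3 + 9 = -2 + 9 = 7)
V(O, g) = (-17 + O)*(O + g)
V(m(4), d)*(-41) = ((sqrt(2)*sqrt(4))**2 - 17*sqrt(2)*sqrt(4) - 17*7 + (sqrt(2)*sqrt(4))*7)*(-41) = ((sqrt(2)*2)**2 - 17*sqrt(2)*2 - 119 + (sqrt(2)*2)*7)*(-41) = ((2*sqrt(2))**2 - 34*sqrt(2) - 119 + (2*sqrt(2))*7)*(-41) = (8 - 34*sqrt(2) - 119 + 14*sqrt(2))*(-41) = (-111 - 20*sqrt(2))*(-41) = 4551 + 820*sqrt(2)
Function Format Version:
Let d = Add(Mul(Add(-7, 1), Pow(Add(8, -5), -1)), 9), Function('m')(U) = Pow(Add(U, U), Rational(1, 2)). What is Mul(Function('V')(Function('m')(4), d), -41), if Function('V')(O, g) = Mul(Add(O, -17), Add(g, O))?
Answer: Add(4551, Mul(820, Pow(2, Rational(1, 2)))) ≈ 5710.7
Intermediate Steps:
Function('m')(U) = Mul(Pow(2, Rational(1, 2)), Pow(U, Rational(1, 2))) (Function('m')(U) = Pow(Mul(2, U), Rational(1, 2)) = Mul(Pow(2, Rational(1, 2)), Pow(U, Rational(1, 2))))
d = 7 (d = Add(Mul(-6, Pow(3, -1)), 9) = Add(Mul(-6, Rational(1, 3)), 9) = Add(-2, 9) = 7)
Function('V')(O, g) = Mul(Add(-17, O), Add(O, g))
Mul(Function('V')(Function('m')(4), d), -41) = Mul(Add(Pow(Mul(Pow(2, Rational(1, 2)), Pow(4, Rational(1, 2))), 2), Mul(-17, Mul(Pow(2, Rational(1, 2)), Pow(4, Rational(1, 2)))), Mul(-17, 7), Mul(Mul(Pow(2, Rational(1, 2)), Pow(4, Rational(1, 2))), 7)), -41) = Mul(Add(Pow(Mul(Pow(2, Rational(1, 2)), 2), 2), Mul(-17, Mul(Pow(2, Rational(1, 2)), 2)), -119, Mul(Mul(Pow(2, Rational(1, 2)), 2), 7)), -41) = Mul(Add(Pow(Mul(2, Pow(2, Rational(1, 2))), 2), Mul(-17, Mul(2, Pow(2, Rational(1, 2)))), -119, Mul(Mul(2, Pow(2, Rational(1, 2))), 7)), -41) = Mul(Add(8, Mul(-34, Pow(2, Rational(1, 2))), -119, Mul(14, Pow(2, Rational(1, 2)))), -41) = Mul(Add(-111, Mul(-20, Pow(2, Rational(1, 2)))), -41) = Add(4551, Mul(820, Pow(2, Rational(1, 2))))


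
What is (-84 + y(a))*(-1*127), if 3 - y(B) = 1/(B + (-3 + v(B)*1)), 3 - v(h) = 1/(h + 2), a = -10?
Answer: 811657/79 ≈ 10274.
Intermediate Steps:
v(h) = 3 - 1/(2 + h) (v(h) = 3 - 1/(h + 2) = 3 - 1/(2 + h))
y(B) = 3 - 1/(-3 + B + (5 + 3*B)/(2 + B)) (y(B) = 3 - 1/(B + (-3 + ((5 + 3*B)/(2 + B))*1)) = 3 - 1/(B + (-3 + (5 + 3*B)/(2 + B))) = 3 - 1/(-3 + B + (5 + 3*B)/(2 + B)))
(-84 + y(a))*(-1*127) = (-84 + (-5 + 3*(-10)**2 + 5*(-10))/(-1 + (-10)**2 + 2*(-10)))*(-1*127) = (-84 + (-5 + 3*100 - 50)/(-1 + 100 - 20))*(-127) = (-84 + (-5 + 300 - 50)/79)*(-127) = (-84 + (1/79)*245)*(-127) = (-84 + 245/79)*(-127) = -6391/79*(-127) = 811657/79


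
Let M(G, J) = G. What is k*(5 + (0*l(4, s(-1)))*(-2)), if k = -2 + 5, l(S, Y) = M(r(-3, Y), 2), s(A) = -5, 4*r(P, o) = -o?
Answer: 15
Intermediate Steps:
r(P, o) = -o/4 (r(P, o) = (-o)/4 = -o/4)
l(S, Y) = -Y/4
k = 3
k*(5 + (0*l(4, s(-1)))*(-2)) = 3*(5 + (0*(-1/4*(-5)))*(-2)) = 3*(5 + (0*(5/4))*(-2)) = 3*(5 + 0*(-2)) = 3*(5 + 0) = 3*5 = 15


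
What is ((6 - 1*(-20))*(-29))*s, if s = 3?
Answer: -2262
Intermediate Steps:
((6 - 1*(-20))*(-29))*s = ((6 - 1*(-20))*(-29))*3 = ((6 + 20)*(-29))*3 = (26*(-29))*3 = -754*3 = -2262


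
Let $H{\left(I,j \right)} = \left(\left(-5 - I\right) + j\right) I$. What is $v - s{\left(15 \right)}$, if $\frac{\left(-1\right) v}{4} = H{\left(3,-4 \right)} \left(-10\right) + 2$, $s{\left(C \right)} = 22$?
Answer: $-1470$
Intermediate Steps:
$H{\left(I,j \right)} = I \left(-5 + j - I\right)$ ($H{\left(I,j \right)} = \left(-5 + j - I\right) I = I \left(-5 + j - I\right)$)
$v = -1448$ ($v = - 4 \left(3 \left(-5 - 4 - 3\right) \left(-10\right) + 2\right) = - 4 \left(3 \left(-12\right) \left(-10\right) + 2\right) = - 4 \left(\left(-36\right) \left(-10\right) + 2\right) = - 4 \left(360 + 2\right) = \left(-4\right) 362 = -1448$)
$v - s{\left(15 \right)} = -1448 - 22 = -1470$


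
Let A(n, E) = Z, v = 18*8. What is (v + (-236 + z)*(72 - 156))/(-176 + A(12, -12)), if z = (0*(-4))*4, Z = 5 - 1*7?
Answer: -9984/89 ≈ -112.18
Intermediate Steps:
v = 144
Z = -2 (Z = 5 - 7 = -2)
A(n, E) = -2
z = 0 (z = 0*4 = 0)
(v + (-236 + z)*(72 - 156))/(-176 + A(12, -12)) = (144 + (-236 + 0)*(72 - 156))/(-176 - 2) = (144 - 236*(-84))/(-178) = (144 + 19824)*(-1/178) = 19968*(-1/178) = -9984/89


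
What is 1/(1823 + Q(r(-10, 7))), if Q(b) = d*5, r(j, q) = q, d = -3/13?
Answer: 13/23684 ≈ 0.00054889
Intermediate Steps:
d = -3/13 (d = -3*1/13 = -3/13 ≈ -0.23077)
Q(b) = -15/13 (Q(b) = -3/13*5 = -15/13)
1/(1823 + Q(r(-10, 7))) = 1/(1823 - 15/13) = 1/(23684/13) = 13/23684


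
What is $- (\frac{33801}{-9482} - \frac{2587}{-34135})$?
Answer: $\frac{1129267201}{323668070} \approx 3.489$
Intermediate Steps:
$- (\frac{33801}{-9482} - \frac{2587}{-34135}) = - (33801 \left(- \frac{1}{9482}\right) - - \frac{2587}{34135}) = - (- \frac{33801}{9482} + \frac{2587}{34135}) = \left(-1\right) \left(- \frac{1129267201}{323668070}\right) = \frac{1129267201}{323668070}$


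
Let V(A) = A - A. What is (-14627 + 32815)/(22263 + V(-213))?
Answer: 18188/22263 ≈ 0.81696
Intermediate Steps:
V(A) = 0
(-14627 + 32815)/(22263 + V(-213)) = (-14627 + 32815)/(22263 + 0) = 18188/22263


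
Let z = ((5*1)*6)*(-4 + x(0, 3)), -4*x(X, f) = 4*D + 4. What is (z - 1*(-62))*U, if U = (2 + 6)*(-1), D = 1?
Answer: 944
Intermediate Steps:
U = -8 (U = 8*(-1) = -8)
x(X, f) = -2 (x(X, f) = -(4*1 + 4)/4 = -(4 + 4)/4 = -¼*8 = -2)
z = -180 (z = ((5*1)*6)*(-4 - 2) = (5*6)*(-6) = 30*(-6) = -180)
(z - 1*(-62))*U = (-180 - 1*(-62))*(-8) = (-180 + 62)*(-8) = -118*(-8) = 944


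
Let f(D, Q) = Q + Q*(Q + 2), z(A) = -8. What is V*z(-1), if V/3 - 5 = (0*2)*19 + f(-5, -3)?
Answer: -120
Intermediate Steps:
f(D, Q) = Q + Q*(2 + Q)
V = 15 (V = 15 + 3*((0*2)*19 - 3*(3 - 3)) = 15 + 3*(0*19 - 3*0) = 15 + 3*(0 + 0) = 15 + 3*0 = 15 + 0 = 15)
V*z(-1) = 15*(-8) = -120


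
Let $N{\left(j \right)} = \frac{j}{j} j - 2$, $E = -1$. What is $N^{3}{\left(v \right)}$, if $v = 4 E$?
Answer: $-216$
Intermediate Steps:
$v = -4$ ($v = 4 \left(-1\right) = -4$)
$N{\left(j \right)} = -2 + j$ ($N{\left(j \right)} = 1 j - 2 = j - 2 = -2 + j$)
$N^{3}{\left(v \right)} = \left(-2 - 4\right)^{3} = \left(-6\right)^{3} = -216$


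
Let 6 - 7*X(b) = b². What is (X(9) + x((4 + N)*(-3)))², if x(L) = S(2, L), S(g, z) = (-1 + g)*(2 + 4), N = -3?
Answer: 1089/49 ≈ 22.224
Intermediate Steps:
S(g, z) = -6 + 6*g (S(g, z) = (-1 + g)*6 = -6 + 6*g)
x(L) = 6 (x(L) = -6 + 6*2 = -6 + 12 = 6)
X(b) = 6/7 - b²/7
(X(9) + x((4 + N)*(-3)))² = ((6/7 - ⅐*9²) + 6)² = ((6/7 - ⅐*81) + 6)² = ((6/7 - 81/7) + 6)² = (-75/7 + 6)² = (-33/7)² = 1089/49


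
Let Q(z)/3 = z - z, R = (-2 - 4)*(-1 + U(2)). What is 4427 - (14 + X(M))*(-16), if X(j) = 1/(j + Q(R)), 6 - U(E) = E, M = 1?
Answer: 4667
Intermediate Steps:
U(E) = 6 - E
R = -18 (R = (-2 - 4)*(-1 + (6 - 1*2)) = -6*(-1 + (6 - 2)) = -6*(-1 + 4) = -6*3 = -18)
Q(z) = 0 (Q(z) = 3*(z - z) = 3*0 = 0)
X(j) = 1/j (X(j) = 1/(j + 0) = 1/j)
4427 - (14 + X(M))*(-16) = 4427 - (14 + 1/1)*(-16) = 4427 - (14 + 1)*(-16) = 4427 - 15*(-16) = 4427 - 1*(-240) = 4427 + 240 = 4667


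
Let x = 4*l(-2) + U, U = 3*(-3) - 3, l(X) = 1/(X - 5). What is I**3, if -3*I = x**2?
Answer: -464404086784/3176523 ≈ -1.4620e+5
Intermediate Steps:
l(X) = 1/(-5 + X)
U = -12 (U = -9 - 3 = -12)
x = -88/7 (x = 4/(-5 - 2) - 12 = 4/(-7) - 12 = 4*(-1/7) - 12 = -4/7 - 12 = -88/7 ≈ -12.571)
I = -7744/147 (I = -(-88/7)**2/3 = -1/3*7744/49 = -7744/147 ≈ -52.680)
I**3 = (-7744/147)**3 = -464404086784/3176523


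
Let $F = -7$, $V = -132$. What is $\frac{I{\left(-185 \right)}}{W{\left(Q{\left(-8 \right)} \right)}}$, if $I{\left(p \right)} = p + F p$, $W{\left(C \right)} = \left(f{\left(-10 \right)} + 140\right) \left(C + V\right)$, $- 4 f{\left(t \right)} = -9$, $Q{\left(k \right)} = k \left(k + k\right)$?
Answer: $- \frac{1110}{569} \approx -1.9508$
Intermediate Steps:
$Q{\left(k \right)} = 2 k^{2}$ ($Q{\left(k \right)} = k 2 k = 2 k^{2}$)
$f{\left(t \right)} = \frac{9}{4}$ ($f{\left(t \right)} = \left(- \frac{1}{4}\right) \left(-9\right) = \frac{9}{4}$)
$W{\left(C \right)} = -18777 + \frac{569 C}{4}$ ($W{\left(C \right)} = \left(\frac{9}{4} + 140\right) \left(C - 132\right) = \frac{569 \left(-132 + C\right)}{4} = -18777 + \frac{569 C}{4}$)
$I{\left(p \right)} = - 6 p$ ($I{\left(p \right)} = p - 7 p = - 6 p$)
$\frac{I{\left(-185 \right)}}{W{\left(Q{\left(-8 \right)} \right)}} = \frac{\left(-6\right) \left(-185\right)}{-18777 + \frac{569 \cdot 2 \left(-8\right)^{2}}{4}} = \frac{1110}{-18777 + \frac{569 \cdot 2 \cdot 64}{4}} = \frac{1110}{-18777 + \frac{569}{4} \cdot 128} = \frac{1110}{-18777 + 18208} = \frac{1110}{-569} = 1110 \left(- \frac{1}{569}\right) = - \frac{1110}{569}$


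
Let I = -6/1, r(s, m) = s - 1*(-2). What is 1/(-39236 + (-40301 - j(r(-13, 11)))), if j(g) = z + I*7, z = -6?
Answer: -1/79489 ≈ -1.2580e-5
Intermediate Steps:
r(s, m) = 2 + s (r(s, m) = s + 2 = 2 + s)
I = -6 (I = -6*1 = -6)
j(g) = -48 (j(g) = -6 - 6*7 = -6 - 42 = -48)
1/(-39236 + (-40301 - j(r(-13, 11)))) = 1/(-39236 + (-40301 - 1*(-48))) = 1/(-39236 + (-40301 + 48)) = 1/(-39236 - 40253) = 1/(-79489) = -1/79489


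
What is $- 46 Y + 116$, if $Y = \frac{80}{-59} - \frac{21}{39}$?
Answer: $\frac{155810}{767} \approx 203.14$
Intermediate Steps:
$Y = - \frac{1453}{767}$ ($Y = 80 \left(- \frac{1}{59}\right) - \frac{7}{13} = - \frac{80}{59} - \frac{7}{13} = - \frac{1453}{767} \approx -1.8944$)
$- 46 Y + 116 = \left(-46\right) \left(- \frac{1453}{767}\right) + 116 = \frac{66838}{767} + 116 = \frac{155810}{767}$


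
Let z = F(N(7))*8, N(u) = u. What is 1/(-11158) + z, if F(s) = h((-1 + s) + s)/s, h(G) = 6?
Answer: 76511/11158 ≈ 6.8571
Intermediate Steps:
F(s) = 6/s
z = 48/7 (z = (6/7)*8 = 48/7 ≈ 6.8571)
1/(-11158) + z = 1/(-11158) + 48/7 = -1/11158 + 48/7 = 76511/11158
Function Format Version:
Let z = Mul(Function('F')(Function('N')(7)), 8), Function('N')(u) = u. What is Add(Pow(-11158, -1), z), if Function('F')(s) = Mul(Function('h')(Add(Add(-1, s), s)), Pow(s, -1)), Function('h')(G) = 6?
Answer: Rational(76511, 11158) ≈ 6.8571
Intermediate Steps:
Function('F')(s) = Mul(6, Pow(s, -1))
z = Rational(48, 7) (z = Mul(Mul(6, Pow(7, -1)), 8) = Mul(Mul(6, Rational(1, 7)), 8) = Mul(Rational(6, 7), 8) = Rational(48, 7) ≈ 6.8571)
Add(Pow(-11158, -1), z) = Add(Pow(-11158, -1), Rational(48, 7)) = Add(Rational(-1, 11158), Rational(48, 7)) = Rational(76511, 11158)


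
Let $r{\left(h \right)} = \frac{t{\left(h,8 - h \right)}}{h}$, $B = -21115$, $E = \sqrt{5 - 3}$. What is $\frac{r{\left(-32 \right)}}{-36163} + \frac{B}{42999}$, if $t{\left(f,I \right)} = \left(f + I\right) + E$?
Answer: $- \frac{3054283981}{6219891348} + \frac{\sqrt{2}}{1157216} \approx -0.49105$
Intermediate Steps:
$E = \sqrt{2} \approx 1.4142$
$t{\left(f,I \right)} = I + f + \sqrt{2}$ ($t{\left(f,I \right)} = \left(f + I\right) + \sqrt{2} = \left(I + f\right) + \sqrt{2} = I + f + \sqrt{2}$)
$r{\left(h \right)} = \frac{8 + \sqrt{2}}{h}$ ($r{\left(h \right)} = \frac{\left(8 - h\right) + h + \sqrt{2}}{h} = \frac{8 + \sqrt{2}}{h}$)
$\frac{r{\left(-32 \right)}}{-36163} + \frac{B}{42999} = \frac{\frac{1}{-32} \left(8 + \sqrt{2}\right)}{-36163} - \frac{21115}{42999} = - \frac{8 + \sqrt{2}}{32} \left(- \frac{1}{36163}\right) - \frac{21115}{42999} = \left(- \frac{1}{4} - \frac{\sqrt{2}}{32}\right) \left(- \frac{1}{36163}\right) - \frac{21115}{42999} = \left(\frac{1}{144652} + \frac{\sqrt{2}}{1157216}\right) - \frac{21115}{42999} = - \frac{3054283981}{6219891348} + \frac{\sqrt{2}}{1157216}$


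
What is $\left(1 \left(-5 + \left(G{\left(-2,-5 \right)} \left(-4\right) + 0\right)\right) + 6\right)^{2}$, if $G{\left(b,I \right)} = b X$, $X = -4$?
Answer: $961$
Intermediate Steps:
$G{\left(b,I \right)} = - 4 b$ ($G{\left(b,I \right)} = b \left(-4\right) = - 4 b$)
$\left(1 \left(-5 + \left(G{\left(-2,-5 \right)} \left(-4\right) + 0\right)\right) + 6\right)^{2} = \left(1 \left(-5 + \left(\left(-4\right) \left(-2\right) \left(-4\right) + 0\right)\right) + 6\right)^{2} = \left(1 \left(-5 + \left(8 \left(-4\right) + 0\right)\right) + 6\right)^{2} = \left(1 \left(-5 + \left(-32 + 0\right)\right) + 6\right)^{2} = \left(1 \left(-5 - 32\right) + 6\right)^{2} = \left(1 \left(-37\right) + 6\right)^{2} = \left(-37 + 6\right)^{2} = \left(-31\right)^{2} = 961$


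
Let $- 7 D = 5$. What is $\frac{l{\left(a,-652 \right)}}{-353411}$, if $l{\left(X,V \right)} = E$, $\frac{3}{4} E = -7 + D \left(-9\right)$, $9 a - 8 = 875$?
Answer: $\frac{16}{7421631} \approx 2.1559 \cdot 10^{-6}$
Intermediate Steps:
$a = \frac{883}{9}$ ($a = \frac{8}{9} + \frac{1}{9} \cdot 875 = \frac{8}{9} + \frac{875}{9} = \frac{883}{9} \approx 98.111$)
$D = - \frac{5}{7}$ ($D = \left(- \frac{1}{7}\right) 5 = - \frac{5}{7} \approx -0.71429$)
$E = - \frac{16}{21}$ ($E = \frac{4 \left(-7 - - \frac{45}{7}\right)}{3} = \frac{4 \left(-7 + \frac{45}{7}\right)}{3} = \frac{4}{3} \left(- \frac{4}{7}\right) = - \frac{16}{21} \approx -0.7619$)
$l{\left(X,V \right)} = - \frac{16}{21}$
$\frac{l{\left(a,-652 \right)}}{-353411} = - \frac{16}{21 \left(-353411\right)} = \left(- \frac{16}{21}\right) \left(- \frac{1}{353411}\right) = \frac{16}{7421631}$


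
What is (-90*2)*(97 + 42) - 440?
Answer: -25460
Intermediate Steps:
(-90*2)*(97 + 42) - 440 = -180*139 - 440 = -25020 - 440 = -25460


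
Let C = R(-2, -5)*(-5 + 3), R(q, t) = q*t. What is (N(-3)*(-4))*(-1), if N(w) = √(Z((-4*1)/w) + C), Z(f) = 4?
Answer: 16*I ≈ 16.0*I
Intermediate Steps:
C = -20 (C = (-2*(-5))*(-5 + 3) = 10*(-2) = -20)
N(w) = 4*I (N(w) = √(4 - 20) = √(-16) = 4*I)
(N(-3)*(-4))*(-1) = ((4*I)*(-4))*(-1) = -16*I*(-1) = 16*I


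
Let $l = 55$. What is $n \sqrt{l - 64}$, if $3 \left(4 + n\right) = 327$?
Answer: $315 i \approx 315.0 i$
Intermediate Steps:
$n = 105$ ($n = -4 + \frac{1}{3} \cdot 327 = -4 + 109 = 105$)
$n \sqrt{l - 64} = 105 \sqrt{55 - 64} = 105 \sqrt{-9} = 105 \cdot 3 i = 315 i$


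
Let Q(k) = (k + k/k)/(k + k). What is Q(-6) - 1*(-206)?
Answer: 2477/12 ≈ 206.42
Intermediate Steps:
Q(k) = (1 + k)/(2*k) (Q(k) = (k + 1)/((2*k)) = (1 + k)*(1/(2*k)) = (1 + k)/(2*k))
Q(-6) - 1*(-206) = (½)*(1 - 6)/(-6) - 1*(-206) = (½)*(-⅙)*(-5) + 206 = 5/12 + 206 = 2477/12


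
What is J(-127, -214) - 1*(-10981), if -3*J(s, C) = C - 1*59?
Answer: 11072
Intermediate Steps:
J(s, C) = 59/3 - C/3 (J(s, C) = -(C - 1*59)/3 = -(C - 59)/3 = -(-59 + C)/3 = 59/3 - C/3)
J(-127, -214) - 1*(-10981) = (59/3 - 1/3*(-214)) - 1*(-10981) = (59/3 + 214/3) + 10981 = 91 + 10981 = 11072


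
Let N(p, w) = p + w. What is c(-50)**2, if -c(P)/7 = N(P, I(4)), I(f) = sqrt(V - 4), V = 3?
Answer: 122451 - 4900*I ≈ 1.2245e+5 - 4900.0*I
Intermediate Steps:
I(f) = I (I(f) = sqrt(3 - 4) = sqrt(-1) = I)
c(P) = -7*I - 7*P (c(P) = -7*(P + I) = -7*(I + P) = -7*I - 7*P)
c(-50)**2 = (-7*I - 7*(-50))**2 = (-7*I + 350)**2 = (350 - 7*I)**2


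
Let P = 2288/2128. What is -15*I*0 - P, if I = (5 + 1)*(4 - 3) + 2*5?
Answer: -143/133 ≈ -1.0752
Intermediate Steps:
P = 143/133 (P = 2288*(1/2128) = 143/133 ≈ 1.0752)
I = 16 (I = 6*1 + 10 = 6 + 10 = 16)
-15*I*0 - P = -15*16*0 - 1*143/133 = -240*0 - 143/133 = 0 - 143/133 = -143/133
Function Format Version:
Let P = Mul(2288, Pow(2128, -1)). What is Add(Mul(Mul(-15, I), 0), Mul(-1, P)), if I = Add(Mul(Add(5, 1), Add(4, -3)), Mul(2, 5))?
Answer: Rational(-143, 133) ≈ -1.0752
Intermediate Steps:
P = Rational(143, 133) (P = Mul(2288, Rational(1, 2128)) = Rational(143, 133) ≈ 1.0752)
I = 16 (I = Add(Mul(6, 1), 10) = Add(6, 10) = 16)
Add(Mul(Mul(-15, I), 0), Mul(-1, P)) = Add(Mul(Mul(-15, 16), 0), Mul(-1, Rational(143, 133))) = Add(Mul(-240, 0), Rational(-143, 133)) = Add(0, Rational(-143, 133)) = Rational(-143, 133)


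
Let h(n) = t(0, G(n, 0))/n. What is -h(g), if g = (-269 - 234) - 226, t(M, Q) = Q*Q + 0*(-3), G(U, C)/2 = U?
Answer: 2916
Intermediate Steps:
G(U, C) = 2*U
t(M, Q) = Q**2 (t(M, Q) = Q**2 + 0 = Q**2)
g = -729 (g = -503 - 226 = -729)
h(n) = 4*n (h(n) = (2*n)**2/n = (4*n**2)/n = 4*n)
-h(g) = -4*(-729) = -1*(-2916) = 2916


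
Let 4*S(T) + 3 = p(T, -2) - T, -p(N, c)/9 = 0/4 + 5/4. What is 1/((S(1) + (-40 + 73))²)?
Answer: 256/218089 ≈ 0.0011738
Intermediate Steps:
p(N, c) = -45/4 (p(N, c) = -9*(0/4 + 5/4) = -9*(0*(¼) + 5*(¼)) = -9*(0 + 5/4) = -9*5/4 = -45/4)
S(T) = -57/16 - T/4 (S(T) = -¾ + (-45/4 - T)/4 = -¾ + (-45/16 - T/4) = -57/16 - T/4)
1/((S(1) + (-40 + 73))²) = 1/(((-57/16 - ¼*1) + (-40 + 73))²) = 1/(((-57/16 - ¼) + 33)²) = 1/((-61/16 + 33)²) = 1/((467/16)²) = 1/(218089/256) = 256/218089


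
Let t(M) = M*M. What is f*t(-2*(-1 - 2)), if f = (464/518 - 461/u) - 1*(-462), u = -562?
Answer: 1214956422/72779 ≈ 16694.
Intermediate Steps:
f = 67497579/145558 (f = (464/518 - 461/(-562)) - 1*(-462) = (464*(1/518) - 461*(-1/562)) + 462 = (232/259 + 461/562) + 462 = 249783/145558 + 462 = 67497579/145558 ≈ 463.72)
t(M) = M²
f*t(-2*(-1 - 2)) = 67497579*(-2*(-1 - 2))²/145558 = 67497579*(-2*(-3))²/145558 = (67497579/145558)*6² = (67497579/145558)*36 = 1214956422/72779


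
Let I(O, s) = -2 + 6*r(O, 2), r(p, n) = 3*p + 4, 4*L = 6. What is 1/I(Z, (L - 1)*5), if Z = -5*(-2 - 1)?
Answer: 1/292 ≈ 0.0034247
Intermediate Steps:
L = 3/2 (L = (¼)*6 = 3/2 ≈ 1.5000)
r(p, n) = 4 + 3*p
Z = 15 (Z = -5*(-3) = 15)
I(O, s) = 22 + 18*O (I(O, s) = -2 + 6*(4 + 3*O) = -2 + (24 + 18*O) = 22 + 18*O)
1/I(Z, (L - 1)*5) = 1/(22 + 18*15) = 1/(22 + 270) = 1/292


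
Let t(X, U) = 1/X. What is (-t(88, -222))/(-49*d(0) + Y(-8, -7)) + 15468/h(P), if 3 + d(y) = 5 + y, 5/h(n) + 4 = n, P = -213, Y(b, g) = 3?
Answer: -5612161631/8360 ≈ -6.7131e+5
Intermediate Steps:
h(n) = 5/(-4 + n)
d(y) = 2 + y (d(y) = -3 + (5 + y) = 2 + y)
(-t(88, -222))/(-49*d(0) + Y(-8, -7)) + 15468/h(P) = (-1/88)/(-49*(2 + 0) + 3) + 15468/((5/(-4 - 213))) = (-1*1/88)/(-49*2 + 3) + 15468/((5/(-217))) = -1/(88*(-98 + 3)) + 15468/((5*(-1/217))) = -1/88/(-95) + 15468/(-5/217) = -1/88*(-1/95) + 15468*(-217/5) = 1/8360 - 3356556/5 = -5612161631/8360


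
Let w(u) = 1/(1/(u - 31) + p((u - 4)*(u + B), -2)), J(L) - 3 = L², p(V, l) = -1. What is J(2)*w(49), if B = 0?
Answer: -126/17 ≈ -7.4118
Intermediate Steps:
J(L) = 3 + L²
w(u) = 1/(-1 + 1/(-31 + u)) (w(u) = 1/(1/(u - 31) - 1) = 1/(1/(-31 + u) - 1) = 1/(-1 + 1/(-31 + u)))
J(2)*w(49) = (3 + 2²)*((-31 + 49)/(32 - 1*49)) = (3 + 4)*(18/(32 - 49)) = 7*(18/(-17)) = 7*(-1/17*18) = 7*(-18/17) = -126/17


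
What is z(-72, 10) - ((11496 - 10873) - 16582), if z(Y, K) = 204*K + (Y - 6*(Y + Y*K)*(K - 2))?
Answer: 55943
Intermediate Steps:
z(Y, K) = Y + 204*K - 6*(-2 + K)*(Y + K*Y) (z(Y, K) = 204*K + (Y - 6*(Y + K*Y)*(-2 + K)) = 204*K + (Y - 6*(-2 + K)*(Y + K*Y)) = Y + 204*K - 6*(-2 + K)*(Y + K*Y))
z(-72, 10) - ((11496 - 10873) - 16582) = (13*(-72) + 204*10 - 6*(-72)*10² + 6*10*(-72)) - ((11496 - 10873) - 16582) = (-936 + 2040 - 6*(-72)*100 - 4320) - (623 - 16582) = (-936 + 2040 + 43200 - 4320) - 1*(-15959) = 39984 + 15959 = 55943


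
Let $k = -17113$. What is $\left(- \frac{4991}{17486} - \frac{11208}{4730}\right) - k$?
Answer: $\frac{101083982973}{5907770} \approx 17110.0$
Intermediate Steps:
$\left(- \frac{4991}{17486} - \frac{11208}{4730}\right) - k = \left(- \frac{4991}{17486} - \frac{11208}{4730}\right) - -17113 = \left(\left(-4991\right) \frac{1}{17486} - \frac{5604}{2365}\right) + 17113 = \left(- \frac{713}{2498} - \frac{5604}{2365}\right) + 17113 = - \frac{15685037}{5907770} + 17113 = \frac{101083982973}{5907770}$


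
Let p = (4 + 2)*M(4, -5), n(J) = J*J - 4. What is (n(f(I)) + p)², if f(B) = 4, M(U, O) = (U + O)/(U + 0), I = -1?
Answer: 441/4 ≈ 110.25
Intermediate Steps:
M(U, O) = (O + U)/U
n(J) = -4 + J² (n(J) = J² - 4 = -4 + J²)
p = -3/2 (p = (4 + 2)*((-5 + 4)/4) = 6*((¼)*(-1)) = 6*(-¼) = -3/2 ≈ -1.5000)
(n(f(I)) + p)² = ((-4 + 4²) - 3/2)² = ((-4 + 16) - 3/2)² = (12 - 3/2)² = (21/2)² = 441/4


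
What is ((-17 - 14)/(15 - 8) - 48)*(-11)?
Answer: 4037/7 ≈ 576.71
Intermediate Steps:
((-17 - 14)/(15 - 8) - 48)*(-11) = (-31/7 - 48)*(-11) = -367/7*(-11) = 4037/7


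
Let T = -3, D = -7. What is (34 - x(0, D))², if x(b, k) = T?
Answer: 1369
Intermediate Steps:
x(b, k) = -3
(34 - x(0, D))² = (34 - 1*(-3))² = (34 + 3)² = 37² = 1369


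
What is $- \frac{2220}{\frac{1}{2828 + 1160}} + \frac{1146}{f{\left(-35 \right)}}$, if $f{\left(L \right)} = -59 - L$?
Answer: $- \frac{35413631}{4} \approx -8.8534 \cdot 10^{6}$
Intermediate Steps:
$- \frac{2220}{\frac{1}{2828 + 1160}} + \frac{1146}{f{\left(-35 \right)}} = - \frac{2220}{\frac{1}{2828 + 1160}} + \frac{1146}{-59 - -35} = - \frac{2220}{\frac{1}{3988}} + \frac{1146}{-59 + 35} = - 2220 \frac{1}{\frac{1}{3988}} + \frac{1146}{-24} = \left(-2220\right) 3988 + 1146 \left(- \frac{1}{24}\right) = -8853360 - \frac{191}{4} = - \frac{35413631}{4}$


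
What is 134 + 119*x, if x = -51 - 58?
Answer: -12837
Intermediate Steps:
x = -109
134 + 119*x = 134 + 119*(-109) = 134 - 12971 = -12837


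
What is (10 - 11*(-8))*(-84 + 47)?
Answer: -3626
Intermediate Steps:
(10 - 11*(-8))*(-84 + 47) = (10 + 88)*(-37) = 98*(-37) = -3626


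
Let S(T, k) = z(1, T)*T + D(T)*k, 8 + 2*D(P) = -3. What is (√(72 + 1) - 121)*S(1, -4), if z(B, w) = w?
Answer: -2783 + 23*√73 ≈ -2586.5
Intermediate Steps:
D(P) = -11/2 (D(P) = -4 + (½)*(-3) = -4 - 3/2 = -11/2)
S(T, k) = T² - 11*k/2 (S(T, k) = T*T - 11*k/2 = T² - 11*k/2)
(√(72 + 1) - 121)*S(1, -4) = (√(72 + 1) - 121)*(1² - 11/2*(-4)) = (√73 - 121)*(1 + 22) = (-121 + √73)*23 = -2783 + 23*√73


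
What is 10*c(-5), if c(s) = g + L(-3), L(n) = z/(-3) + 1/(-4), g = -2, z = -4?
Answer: -55/6 ≈ -9.1667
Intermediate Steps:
L(n) = 13/12 (L(n) = -4/(-3) + 1/(-4) = -4*(-1/3) + 1*(-1/4) = 4/3 - 1/4 = 13/12)
c(s) = -11/12 (c(s) = -2 + 13/12 = -11/12)
10*c(-5) = 10*(-11/12) = -55/6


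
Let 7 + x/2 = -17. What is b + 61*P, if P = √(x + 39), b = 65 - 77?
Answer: -12 + 183*I ≈ -12.0 + 183.0*I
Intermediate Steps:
x = -48 (x = -14 + 2*(-17) = -14 - 34 = -48)
b = -12
P = 3*I (P = √(-48 + 39) = √(-9) = 3*I ≈ 3.0*I)
b + 61*P = -12 + 61*(3*I) = -12 + 183*I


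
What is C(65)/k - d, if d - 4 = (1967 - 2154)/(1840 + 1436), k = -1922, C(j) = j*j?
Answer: -19333787/3148236 ≈ -6.1412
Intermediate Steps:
C(j) = j²
d = 12917/3276 (d = 4 + (1967 - 2154)/(1840 + 1436) = 4 - 187/3276 = 12917/3276 ≈ 3.9429)
C(65)/k - d = 65²/(-1922) - 1*12917/3276 = 4225*(-1/1922) - 12917/3276 = -4225/1922 - 12917/3276 = -19333787/3148236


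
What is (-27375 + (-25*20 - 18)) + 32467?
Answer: 4574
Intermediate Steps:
(-27375 + (-25*20 - 18)) + 32467 = (-27375 + (-500 - 18)) + 32467 = (-27375 - 518) + 32467 = -27893 + 32467 = 4574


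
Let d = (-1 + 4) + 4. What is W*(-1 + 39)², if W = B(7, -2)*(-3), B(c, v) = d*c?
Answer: -212268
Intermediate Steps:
d = 7 (d = 3 + 4 = 7)
B(c, v) = 7*c
W = -147 (W = (7*7)*(-3) = 49*(-3) = -147)
W*(-1 + 39)² = -147*(-1 + 39)² = -147*38² = -147*1444 = -212268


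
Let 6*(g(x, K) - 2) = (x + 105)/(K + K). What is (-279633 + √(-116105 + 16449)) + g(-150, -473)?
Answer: -529061837/1892 + 2*I*√24914 ≈ -2.7963e+5 + 315.68*I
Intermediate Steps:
g(x, K) = 2 + (105 + x)/(12*K) (g(x, K) = 2 + ((x + 105)/(K + K))/6 = 2 + ((105 + x)/((2*K)))/6 = 2 + ((105 + x)*(1/(2*K)))/6 = 2 + ((105 + x)/(2*K))/6 = 2 + (105 + x)/(12*K))
(-279633 + √(-116105 + 16449)) + g(-150, -473) = (-279633 + √(-116105 + 16449)) + (1/12)*(105 - 150 + 24*(-473))/(-473) = (-279633 + √(-99656)) + (1/12)*(-1/473)*(105 - 150 - 11352) = (-279633 + 2*I*√24914) + (1/12)*(-1/473)*(-11397) = (-279633 + 2*I*√24914) + 3799/1892 = -529061837/1892 + 2*I*√24914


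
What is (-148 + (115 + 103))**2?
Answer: 4900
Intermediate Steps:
(-148 + (115 + 103))**2 = (-148 + 218)**2 = 70**2 = 4900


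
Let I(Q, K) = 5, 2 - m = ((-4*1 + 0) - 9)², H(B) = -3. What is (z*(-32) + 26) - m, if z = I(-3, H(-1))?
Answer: 33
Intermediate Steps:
m = -167 (m = 2 - ((-4*1 + 0) - 9)² = 2 - ((-4 + 0) - 9)² = 2 - (-4 - 9)² = 2 - 1*(-13)² = 2 - 1*169 = 2 - 169 = -167)
z = 5
(z*(-32) + 26) - m = (5*(-32) + 26) - 1*(-167) = (-160 + 26) + 167 = -134 + 167 = 33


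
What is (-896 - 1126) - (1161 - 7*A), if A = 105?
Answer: -2448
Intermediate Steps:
(-896 - 1126) - (1161 - 7*A) = (-896 - 1126) - (1161 - 7*105) = -2022 - (1161 - 735) = -2022 - 1*426 = -2022 - 426 = -2448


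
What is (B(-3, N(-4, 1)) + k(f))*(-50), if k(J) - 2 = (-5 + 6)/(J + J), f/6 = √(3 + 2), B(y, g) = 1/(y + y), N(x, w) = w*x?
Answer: -275/3 - 5*√5/6 ≈ -93.530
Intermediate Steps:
B(y, g) = 1/(2*y)
f = 6*√5 (f = 6*√(3 + 2) = 6*√5 ≈ 13.416)
k(J) = 2 + 1/(2*J) (k(J) = 2 + (-5 + 6)/(J + J) = 2 + 1/(2*J))
(B(-3, N(-4, 1)) + k(f))*(-50) = ((½)/(-3) + (2 + 1/(2*((6*√5)))))*(-50) = ((½)*(-⅓) + (2 + (√5/30)/2))*(-50) = (-⅙ + (2 + √5/60))*(-50) = (11/6 + √5/60)*(-50) = -275/3 - 5*√5/6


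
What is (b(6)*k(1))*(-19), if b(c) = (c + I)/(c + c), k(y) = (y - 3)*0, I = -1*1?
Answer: 0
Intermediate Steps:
I = -1
k(y) = 0 (k(y) = (-3 + y)*0 = 0)
b(c) = (-1 + c)/(2*c) (b(c) = (c - 1)/(c + c) = (-1 + c)/((2*c)) = (-1 + c)*(1/(2*c)) = (-1 + c)/(2*c))
(b(6)*k(1))*(-19) = (((½)*(-1 + 6)/6)*0)*(-19) = (((½)*(⅙)*5)*0)*(-19) = ((5/12)*0)*(-19) = 0*(-19) = 0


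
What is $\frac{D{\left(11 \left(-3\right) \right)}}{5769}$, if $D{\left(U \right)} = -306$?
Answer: $- \frac{34}{641} \approx -0.053042$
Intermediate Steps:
$\frac{D{\left(11 \left(-3\right) \right)}}{5769} = - \frac{306}{5769} = \left(-306\right) \frac{1}{5769} = - \frac{34}{641}$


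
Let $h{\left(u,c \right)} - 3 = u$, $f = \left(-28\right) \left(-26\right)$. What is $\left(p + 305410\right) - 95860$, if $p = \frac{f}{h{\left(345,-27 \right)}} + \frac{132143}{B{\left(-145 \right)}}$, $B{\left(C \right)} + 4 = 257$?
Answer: $\frac{420358867}{2001} \approx 2.1007 \cdot 10^{5}$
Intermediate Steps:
$f = 728$
$h{\left(u,c \right)} = 3 + u$
$B{\left(C \right)} = 253$ ($B{\left(C \right)} = -4 + 257 = 253$)
$p = \frac{1049317}{2001}$ ($p = \frac{728}{3 + 345} + \frac{132143}{253} = \frac{728}{348} + 132143 \cdot \frac{1}{253} = 728 \cdot \frac{1}{348} + \frac{12013}{23} = \frac{182}{87} + \frac{12013}{23} = \frac{1049317}{2001} \approx 524.4$)
$\left(p + 305410\right) - 95860 = \left(\frac{1049317}{2001} + 305410\right) - 95860 = \frac{612174727}{2001} - 95860 = \frac{420358867}{2001}$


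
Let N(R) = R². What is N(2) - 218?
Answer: -214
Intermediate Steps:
N(2) - 218 = 2² - 218 = 4 - 218 = -214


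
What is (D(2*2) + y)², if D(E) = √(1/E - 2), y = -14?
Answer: (28 - I*√7)²/4 ≈ 194.25 - 37.041*I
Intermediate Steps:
D(E) = √(-2 + 1/E)
(D(2*2) + y)² = (√(-2 + 1/(2*2)) - 14)² = (√(-2 + 1/4) - 14)² = (√(-2 + ¼) - 14)² = (√(-7/4) - 14)² = (I*√7/2 - 14)² = (-14 + I*√7/2)²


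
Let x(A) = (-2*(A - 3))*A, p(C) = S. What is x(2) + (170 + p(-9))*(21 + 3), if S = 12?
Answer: 4372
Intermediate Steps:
p(C) = 12
x(A) = A*(6 - 2*A) (x(A) = (-2*(-3 + A))*A = (6 - 2*A)*A = A*(6 - 2*A))
x(2) + (170 + p(-9))*(21 + 3) = 2*2*(3 - 1*2) + (170 + 12)*(21 + 3) = 2*2*(3 - 2) + 182*24 = 2*2*1 + 4368 = 4 + 4368 = 4372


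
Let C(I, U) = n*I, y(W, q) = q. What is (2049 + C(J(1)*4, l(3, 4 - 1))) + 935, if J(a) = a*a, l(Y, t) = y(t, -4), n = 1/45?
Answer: 134284/45 ≈ 2984.1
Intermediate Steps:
n = 1/45 ≈ 0.022222
l(Y, t) = -4
J(a) = a**2
C(I, U) = I/45
(2049 + C(J(1)*4, l(3, 4 - 1))) + 935 = (2049 + (1**2*4)/45) + 935 = (2049 + (1*4)/45) + 935 = (2049 + (1/45)*4) + 935 = (2049 + 4/45) + 935 = 92209/45 + 935 = 134284/45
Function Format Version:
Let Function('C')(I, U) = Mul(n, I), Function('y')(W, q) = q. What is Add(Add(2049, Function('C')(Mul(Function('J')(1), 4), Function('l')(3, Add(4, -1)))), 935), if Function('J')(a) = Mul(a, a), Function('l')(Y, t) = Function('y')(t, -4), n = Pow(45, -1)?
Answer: Rational(134284, 45) ≈ 2984.1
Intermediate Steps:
n = Rational(1, 45) ≈ 0.022222
Function('l')(Y, t) = -4
Function('J')(a) = Pow(a, 2)
Function('C')(I, U) = Mul(Rational(1, 45), I)
Add(Add(2049, Function('C')(Mul(Function('J')(1), 4), Function('l')(3, Add(4, -1)))), 935) = Add(Add(2049, Mul(Rational(1, 45), Mul(Pow(1, 2), 4))), 935) = Add(Add(2049, Mul(Rational(1, 45), Mul(1, 4))), 935) = Add(Add(2049, Mul(Rational(1, 45), 4)), 935) = Add(Add(2049, Rational(4, 45)), 935) = Add(Rational(92209, 45), 935) = Rational(134284, 45)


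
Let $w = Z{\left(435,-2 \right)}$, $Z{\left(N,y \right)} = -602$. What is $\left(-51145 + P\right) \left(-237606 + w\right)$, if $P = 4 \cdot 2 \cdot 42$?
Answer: $12103110272$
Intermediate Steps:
$P = 336$ ($P = 8 \cdot 42 = 336$)
$w = -602$
$\left(-51145 + P\right) \left(-237606 + w\right) = \left(-51145 + 336\right) \left(-237606 - 602\right) = \left(-50809\right) \left(-238208\right) = 12103110272$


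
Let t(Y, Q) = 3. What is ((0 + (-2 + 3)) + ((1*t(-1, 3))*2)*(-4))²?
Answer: 529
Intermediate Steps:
((0 + (-2 + 3)) + ((1*t(-1, 3))*2)*(-4))² = ((0 + (-2 + 3)) + ((1*3)*2)*(-4))² = ((0 + 1) + (3*2)*(-4))² = (1 + 6*(-4))² = (1 - 24)² = (-23)² = 529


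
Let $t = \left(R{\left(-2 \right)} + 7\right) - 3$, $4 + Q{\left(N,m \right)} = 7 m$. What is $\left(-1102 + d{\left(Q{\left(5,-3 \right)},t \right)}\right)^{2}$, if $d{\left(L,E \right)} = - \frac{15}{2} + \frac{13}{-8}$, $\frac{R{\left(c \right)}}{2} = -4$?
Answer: $\frac{79014321}{64} \approx 1.2346 \cdot 10^{6}$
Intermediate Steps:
$R{\left(c \right)} = -8$ ($R{\left(c \right)} = 2 \left(-4\right) = -8$)
$Q{\left(N,m \right)} = -4 + 7 m$
$t = -4$ ($t = \left(-8 + 7\right) - 3 = -1 - 3 = -4$)
$d{\left(L,E \right)} = - \frac{73}{8}$ ($d{\left(L,E \right)} = \left(-15\right) \frac{1}{2} + 13 \left(- \frac{1}{8}\right) = - \frac{15}{2} - \frac{13}{8} = - \frac{73}{8}$)
$\left(-1102 + d{\left(Q{\left(5,-3 \right)},t \right)}\right)^{2} = \left(-1102 - \frac{73}{8}\right)^{2} = \left(- \frac{8889}{8}\right)^{2} = \frac{79014321}{64}$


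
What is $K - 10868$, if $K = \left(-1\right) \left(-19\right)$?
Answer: $-10849$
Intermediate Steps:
$K = 19$
$K - 10868 = 19 - 10868 = -10849$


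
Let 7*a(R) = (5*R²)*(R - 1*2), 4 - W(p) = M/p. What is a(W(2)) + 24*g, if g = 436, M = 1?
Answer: 83817/8 ≈ 10477.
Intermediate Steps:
W(p) = 4 - 1/p
a(R) = 5*R²*(-2 + R)/7 (a(R) = ((5*R²)*(R - 1*2))/7 = ((5*R²)*(R - 2))/7 = ((5*R²)*(-2 + R))/7 = (5*R²*(-2 + R))/7 = 5*R²*(-2 + R)/7)
a(W(2)) + 24*g = 5*(4 - 1/2)²*(-2 + (4 - 1/2))/7 + 24*436 = 5*(4 - 1*½)²*(-2 + (4 - 1*½))/7 + 10464 = 5*(4 - ½)²*(-2 + (4 - ½))/7 + 10464 = 5*(7/2)²*(-2 + 7/2)/7 + 10464 = (5/7)*(49/4)*(3/2) + 10464 = 105/8 + 10464 = 83817/8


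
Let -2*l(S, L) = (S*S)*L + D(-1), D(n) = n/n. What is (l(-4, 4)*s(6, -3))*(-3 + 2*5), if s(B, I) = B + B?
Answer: -2730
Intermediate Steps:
s(B, I) = 2*B
D(n) = 1
l(S, L) = -½ - L*S²/2 (l(S, L) = -((S*S)*L + 1)/2 = -(S²*L + 1)/2 = -(L*S² + 1)/2 = -(1 + L*S²)/2 = -½ - L*S²/2)
(l(-4, 4)*s(6, -3))*(-3 + 2*5) = ((-½ - ½*4*(-4)²)*(2*6))*(-3 + 2*5) = ((-½ - ½*4*16)*12)*(-3 + 10) = ((-½ - 32)*12)*7 = -65/2*12*7 = -390*7 = -2730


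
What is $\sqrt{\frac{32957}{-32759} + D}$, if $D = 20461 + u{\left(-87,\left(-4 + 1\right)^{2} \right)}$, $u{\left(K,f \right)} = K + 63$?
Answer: $\frac{\sqrt{21930929441034}}{32759} \approx 142.95$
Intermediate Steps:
$u{\left(K,f \right)} = 63 + K$
$D = 20437$ ($D = 20461 + \left(63 - 87\right) = 20461 - 24 = 20437$)
$\sqrt{\frac{32957}{-32759} + D} = \sqrt{\frac{32957}{-32759} + 20437} = \sqrt{32957 \left(- \frac{1}{32759}\right) + 20437} = \sqrt{- \frac{32957}{32759} + 20437} = \sqrt{\frac{669462726}{32759}} = \frac{\sqrt{21930929441034}}{32759}$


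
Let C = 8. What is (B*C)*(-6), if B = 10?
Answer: -480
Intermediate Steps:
(B*C)*(-6) = (10*8)*(-6) = 80*(-6) = -480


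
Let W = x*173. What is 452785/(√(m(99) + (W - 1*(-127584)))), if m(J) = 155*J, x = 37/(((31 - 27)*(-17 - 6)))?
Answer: 905570*√302290541/13143067 ≈ 1197.9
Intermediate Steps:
x = -37/92 (x = 37/((4*(-23))) = 37/(-92) = 37*(-1/92) = -37/92 ≈ -0.40217)
W = -6401/92 (W = -37/92*173 = -6401/92 ≈ -69.576)
452785/(√(m(99) + (W - 1*(-127584)))) = 452785/(√(155*99 + (-6401/92 - 1*(-127584)))) = 452785/(√(15345 + (-6401/92 + 127584))) = 452785/(√(15345 + 11731327/92)) = 452785/(√(13143067/92)) = 452785/((√302290541/46)) = 452785*(2*√302290541/13143067) = 905570*√302290541/13143067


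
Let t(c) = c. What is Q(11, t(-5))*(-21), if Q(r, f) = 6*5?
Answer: -630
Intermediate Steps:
Q(r, f) = 30
Q(11, t(-5))*(-21) = 30*(-21) = -630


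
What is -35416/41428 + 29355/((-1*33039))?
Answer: -198852347/114061641 ≈ -1.7434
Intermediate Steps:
-35416/41428 + 29355/((-1*33039)) = -35416*1/41428 + 29355/(-33039) = -8854/10357 + 29355*(-1/33039) = -8854/10357 - 9785/11013 = -198852347/114061641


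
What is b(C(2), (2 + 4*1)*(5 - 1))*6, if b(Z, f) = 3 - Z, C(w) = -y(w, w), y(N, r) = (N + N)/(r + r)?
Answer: 24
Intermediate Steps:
y(N, r) = N/r (y(N, r) = (2*N)/((2*r)) = (2*N)*(1/(2*r)) = N/r)
C(w) = -1 (C(w) = -w/w = -1*1 = -1)
b(C(2), (2 + 4*1)*(5 - 1))*6 = (3 - 1*(-1))*6 = (3 + 1)*6 = 4*6 = 24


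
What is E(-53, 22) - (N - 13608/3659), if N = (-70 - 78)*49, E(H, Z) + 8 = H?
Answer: 26325477/3659 ≈ 7194.7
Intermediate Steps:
E(H, Z) = -8 + H
N = -7252 (N = -148*49 = -7252)
E(-53, 22) - (N - 13608/3659) = (-8 - 53) - (-7252 - 13608/3659) = -61 - (-7252 - 13608/3659) = -61 - 1*(-26548676/3659) = -61 + 26548676/3659 = 26325477/3659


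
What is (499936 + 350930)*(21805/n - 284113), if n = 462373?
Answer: -111774997685525904/462373 ≈ -2.4174e+11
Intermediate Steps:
(499936 + 350930)*(21805/n - 284113) = (499936 + 350930)*(21805/462373 - 284113) = 850866*(21805*(1/462373) - 284113) = 850866*(21805/462373 - 284113) = 850866*(-131366158344/462373) = -111774997685525904/462373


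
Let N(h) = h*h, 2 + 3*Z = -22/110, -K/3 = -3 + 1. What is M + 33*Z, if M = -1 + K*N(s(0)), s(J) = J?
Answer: -126/5 ≈ -25.200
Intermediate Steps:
K = 6 (K = -3*(-3 + 1) = -3*(-2) = 6)
Z = -11/15 (Z = -2/3 + (-22/110)/3 = -2/3 + (-22*1/110)/3 = -2/3 + (1/3)*(-1/5) = -2/3 - 1/15 = -11/15 ≈ -0.73333)
N(h) = h**2
M = -1 (M = -1 + 6*0**2 = -1 + 6*0 = -1 + 0 = -1)
M + 33*Z = -1 + 33*(-11/15) = -1 - 121/5 = -126/5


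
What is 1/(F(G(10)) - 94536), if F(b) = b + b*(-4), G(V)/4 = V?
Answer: -1/94656 ≈ -1.0565e-5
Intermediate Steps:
G(V) = 4*V
F(b) = -3*b (F(b) = b - 4*b = -3*b)
1/(F(G(10)) - 94536) = 1/(-12*10 - 94536) = 1/(-3*40 - 94536) = 1/(-120 - 94536) = 1/(-94656) = -1/94656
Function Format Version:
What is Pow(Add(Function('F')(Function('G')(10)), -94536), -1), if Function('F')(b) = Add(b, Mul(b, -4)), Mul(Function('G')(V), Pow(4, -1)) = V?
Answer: Rational(-1, 94656) ≈ -1.0565e-5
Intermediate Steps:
Function('G')(V) = Mul(4, V)
Function('F')(b) = Mul(-3, b) (Function('F')(b) = Add(b, Mul(-4, b)) = Mul(-3, b))
Pow(Add(Function('F')(Function('G')(10)), -94536), -1) = Pow(Add(Mul(-3, Mul(4, 10)), -94536), -1) = Pow(Add(Mul(-3, 40), -94536), -1) = Pow(Add(-120, -94536), -1) = Pow(-94656, -1) = Rational(-1, 94656)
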